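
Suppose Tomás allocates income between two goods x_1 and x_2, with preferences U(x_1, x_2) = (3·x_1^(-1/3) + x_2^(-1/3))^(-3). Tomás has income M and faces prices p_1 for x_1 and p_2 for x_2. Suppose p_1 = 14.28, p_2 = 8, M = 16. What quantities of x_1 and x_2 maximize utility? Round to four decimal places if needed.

x_1* = 0.8122, x_2* = 0.5502

From the CES first-order condition, 3·(x_2/x_1)^(4/3) = p_1/p_2.
Solve for the ratio: x_2/x_1 = [(1/3)·p_1/p_2]^(0.75).
Substitute x_2 = (x_2/x_1)·x_1 into the budget: x_1* = M/(p_1 + p_2·(x_2/x_1)).
Numerically x_2/x_1 = 0.677466, so x_1* = 16/(14.28 + 8·0.677466) = 0.8122 and x_2* = 0.677466·0.8122 = 0.5502.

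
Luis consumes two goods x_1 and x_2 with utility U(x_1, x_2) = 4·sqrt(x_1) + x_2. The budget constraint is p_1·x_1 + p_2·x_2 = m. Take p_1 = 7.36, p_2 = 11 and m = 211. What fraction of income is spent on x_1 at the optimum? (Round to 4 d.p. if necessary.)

Utility is quasi-linear in x_2; the FOC for x_1 is 2/√x_1 = p_1/p_2.
Solve: √x_1 = 2·p_2/p_1, so x_1*(p_1,p_2) = (2·p_2/p_1)², and x_2* = (m − p_1·x_1*)/p_2.
Plugging in: x_1* = (2·11/7.36)² = 8.9349, x_2* = 13.2036.
Expenditure on x_1: 7.36·8.9349 = 65.7609; share = 0.3117.

share on x_1 = 0.3117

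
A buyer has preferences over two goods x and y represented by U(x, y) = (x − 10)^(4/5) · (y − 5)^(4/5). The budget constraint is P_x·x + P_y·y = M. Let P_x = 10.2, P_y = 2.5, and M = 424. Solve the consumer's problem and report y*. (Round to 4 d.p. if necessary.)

y* = 66.9

Substituting into the budget: x* = 10 + 0.5·(M − 10·P_x − 5·P_y)/P_x, and y* = 5 + 0.5·(…)/P_y.
Discretionary income = 424 − 10·10.2 − 5·2.5 = 309.5; y* = 5 + 0.5·309.5/2.5 = 66.9.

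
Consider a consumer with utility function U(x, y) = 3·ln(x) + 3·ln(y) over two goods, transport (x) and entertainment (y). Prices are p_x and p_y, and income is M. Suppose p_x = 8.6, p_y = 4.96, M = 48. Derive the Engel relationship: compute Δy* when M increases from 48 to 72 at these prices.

Δy* = 2.4194

MU_x/MU_y = (3·y)/(3·x); tangency sets this equal to p_x/p_y.
Rearranging, p_y·y = p_x·x. Substituting into the budget gives p_x·x·(1 + 1) = M.
Demand: x*(p_x,p_y,M) = 0.5·M/p_x and y* = 0.5·M/p_y.
At p_x=8.6, p_y=4.96, M=48: y* = 0.5·48/4.96 = 4.8387.
At M' = 72: y* = 7.2581. Change: 7.2581 − 4.8387 = 2.4194.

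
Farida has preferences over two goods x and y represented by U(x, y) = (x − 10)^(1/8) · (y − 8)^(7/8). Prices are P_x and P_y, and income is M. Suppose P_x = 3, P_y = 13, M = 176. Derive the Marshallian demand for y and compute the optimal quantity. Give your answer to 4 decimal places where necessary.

Let x' = x−10, y' = y−8. MRS = (1/7)·y'/x' = P_x/P_y.
After buying the subsistence bundle (10, 8), a share 0.125 of the remaining income goes to x: x* = 10 + 0.125·(M − 10P_x − 8P_y)/P_x.
Discretionary income = 176 − 10·3 − 8·13 = 42; y* = 8 + 0.875·42/13 = 10.8269.

y* = 10.8269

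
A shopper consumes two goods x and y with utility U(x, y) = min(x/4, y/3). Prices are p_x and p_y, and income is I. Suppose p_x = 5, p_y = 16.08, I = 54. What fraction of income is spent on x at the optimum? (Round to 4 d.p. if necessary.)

share on x = 0.2931

With perfect complements, no substitution: consume in ratio x:y = 4:3.
Budget: p_x·x + p_y·(3/4)·x = I, so (4·p_x + 3·p_y)·x = 4·I.
Demand: x*(p_x,p_y,I) = 4·I/(4·p_x + 3·p_y), y* = 3·I/(4·p_x + 3·p_y).
Here 4·5 + 3·16.08 = 68.24, giving x* = 3.1653 and y* = 2.374.
Expenditure on x: 5·3.1653 = 15.8265; share = 0.2931.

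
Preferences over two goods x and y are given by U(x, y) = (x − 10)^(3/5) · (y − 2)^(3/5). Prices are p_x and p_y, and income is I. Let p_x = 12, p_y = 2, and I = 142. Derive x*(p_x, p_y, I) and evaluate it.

This is Cobb-Douglas in (x−10, y−2): tangency gives 0.6·p_y·(y−2) = 0.6·p_x·(x−10).
After buying the subsistence bundle (10, 2), a share 0.5 of the remaining income goes to x: x* = 10 + 0.5·(I − 10p_x − 2p_y)/p_x.
Discretionary income = 142 − 10·12 − 2·2 = 18; x* = 10 + 0.5·18/12 = 10.75.

x* = 10.75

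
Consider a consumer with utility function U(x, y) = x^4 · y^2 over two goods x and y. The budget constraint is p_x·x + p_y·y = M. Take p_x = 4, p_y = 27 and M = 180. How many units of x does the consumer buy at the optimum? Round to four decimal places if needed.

MU_x/MU_y = (4·y)/(2·x); tangency sets this equal to p_x/p_y.
So 4·p_y·y = 2·p_x·x; combined with the budget, a share 2/3 of income goes to x.
Demand: x*(p_x,p_y,M) = 2/3·M/p_x and y* = 1/3·M/p_y.
At p_x=4, p_y=27, M=180: x* = 2/3·180/4 = 30.

x* = 30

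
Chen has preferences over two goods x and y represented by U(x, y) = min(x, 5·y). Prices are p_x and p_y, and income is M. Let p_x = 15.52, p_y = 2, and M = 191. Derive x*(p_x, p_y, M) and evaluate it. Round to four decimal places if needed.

x* = 11.9975

Demand: x*(p_x,p_y,M) = 5·M/(5·p_x + p_y), y* = M/(5·p_x + p_y).
Here 5·15.52 + 2 = 79.6, giving x* = 11.9975.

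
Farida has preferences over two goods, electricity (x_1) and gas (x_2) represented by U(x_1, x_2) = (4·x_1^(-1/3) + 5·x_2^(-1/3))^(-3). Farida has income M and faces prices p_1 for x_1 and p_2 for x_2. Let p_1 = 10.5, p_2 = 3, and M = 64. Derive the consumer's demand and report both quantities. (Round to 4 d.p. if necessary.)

x_1* = 3.2694, x_2* = 9.8903

From the CES first-order condition, (4/5)·(x_2/x_1)^(4/3) = p_1/p_2.
Solve for the ratio: x_2/x_1 = [(5/4)·p_1/p_2]^(0.75).
With the ratio pinned down, the budget gives x_1* = M/(p_1 + p_2·(x_2/x_1)) and x_2* = (x_2/x_1)·x_1*.
Numerically x_2/x_1 = 3.025057, so x_1* = 64/(10.5 + 3·3.025057) = 3.2694 and x_2* = 3.025057·3.2694 = 9.8903.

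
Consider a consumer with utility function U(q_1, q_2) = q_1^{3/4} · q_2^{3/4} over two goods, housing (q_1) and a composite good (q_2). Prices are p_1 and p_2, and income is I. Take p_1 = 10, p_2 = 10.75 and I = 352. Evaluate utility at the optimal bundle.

V = 69.9379

MU_q_1/MU_q_2 = (0.75·q_2)/(0.75·q_1); tangency sets this equal to p_1/p_2.
So 0.75·p_2·q_2 = 0.75·p_1·q_1; combined with the budget, a share 0.5 of income goes to q_1.
Demand: q_1*(p_1,p_2,I) = 0.5·I/p_1 and q_2* = 0.5·I/p_2.
At p_1=10, p_2=10.75, I=352: q_1* = 0.5·352/10 = 17.6, q_2* = 16.3721.
Utility at the optimum: U(17.6, 16.3721) = 69.9379.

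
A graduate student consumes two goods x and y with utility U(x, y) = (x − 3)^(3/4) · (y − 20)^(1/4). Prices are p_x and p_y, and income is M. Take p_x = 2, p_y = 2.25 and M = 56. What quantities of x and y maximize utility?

x* = 4.875, y* = 20.5556

MRS = 3·(y−20)/(x−3). Tangency with p_x/p_y gives y−20 = (1/3)·(p_x/p_y)·(x−3).
After buying the subsistence bundle (3, 20), a share 0.75 of the remaining income goes to x: x* = 3 + 0.75·(M − 3p_x − 20p_y)/p_x.
Discretionary income = 56 − 3·2 − 20·2.25 = 5; x* = 3 + 0.75·5/2 = 4.875; y* = 20 + 0.25·5/2.25 = 20.5556.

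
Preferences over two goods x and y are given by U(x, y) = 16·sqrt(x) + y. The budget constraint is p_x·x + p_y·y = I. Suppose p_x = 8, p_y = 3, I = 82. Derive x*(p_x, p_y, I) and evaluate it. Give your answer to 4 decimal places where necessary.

x* = 9

Plugging in: x* = (8·3/8)² = 9.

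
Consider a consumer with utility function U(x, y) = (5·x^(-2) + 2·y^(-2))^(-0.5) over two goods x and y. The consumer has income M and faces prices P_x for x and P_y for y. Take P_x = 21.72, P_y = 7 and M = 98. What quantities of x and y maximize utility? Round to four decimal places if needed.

MU_x ∝ 5·x^(-3), MU_y ∝ 2·y^(-3), so MRS = (5/2)·(y/x)^(3) = P_x/P_y.
Hence y/x = ((2/5)·P_x/P_y)^(1/(3)), i.e. raised to the 1/3 power.
Substitute y = (y/x)·x into the budget: x* = M/(P_x + P_y·(y/x)).
Numerically y/x = 1.074667, so x* = 98/(21.72 + 7·1.074667) = 3.3513 and y* = 1.074667·3.3513 = 3.6015.

x* = 3.3513, y* = 3.6015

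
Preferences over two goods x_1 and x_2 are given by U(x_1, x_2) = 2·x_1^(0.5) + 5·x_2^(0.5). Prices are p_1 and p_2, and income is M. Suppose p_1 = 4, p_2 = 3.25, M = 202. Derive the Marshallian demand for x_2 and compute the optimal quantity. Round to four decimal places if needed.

x_2* = 55.0034

MU_x_1 ∝ 2·x_1^(-0.5), MU_x_2 ∝ 5·x_2^(-0.5), so MRS = (2/5)·(x_2/x_1)^(0.5) = p_1/p_2.
Solve for the ratio: x_2/x_1 = [(5/2)·p_1/p_2]^(2).
Substitute x_2 = (x_2/x_1)·x_1 into the budget: x_1* = M/(p_1 + p_2·(x_2/x_1)).
Numerically x_2/x_1 = 9.467456, so x_1* = 202/(4 + 3.25·9.467456) = 5.8097 and x_2* = 9.467456·5.8097 = 55.0034.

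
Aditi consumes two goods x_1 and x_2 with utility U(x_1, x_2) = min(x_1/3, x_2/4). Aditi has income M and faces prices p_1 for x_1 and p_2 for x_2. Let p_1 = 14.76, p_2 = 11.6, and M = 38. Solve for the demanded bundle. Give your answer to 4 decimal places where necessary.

x_1* = 1.2572, x_2* = 1.6762

With perfect complements, no substitution: consume in ratio x_1:x_2 = 3:4.
Budget: p_1·x_1 + p_2·(4/3)·x_1 = M, so (3·p_1 + 4·p_2)·x_1 = 3·M.
Demand: x_1*(p_1,p_2,M) = 3·M/(3·p_1 + 4·p_2), x_2* = 4·M/(3·p_1 + 4·p_2).
Here 3·14.76 + 4·11.6 = 90.68, giving x_1* = 1.2572 and x_2* = 1.6762.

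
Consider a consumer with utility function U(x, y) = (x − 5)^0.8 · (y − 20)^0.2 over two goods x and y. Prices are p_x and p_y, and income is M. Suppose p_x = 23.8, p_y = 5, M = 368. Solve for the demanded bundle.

MRS = 4·(y−20)/(x−5). Tangency with p_x/p_y gives y−20 = (1/4)·(p_x/p_y)·(x−5).
After buying the subsistence bundle (5, 20), a share 0.8 of the remaining income goes to x: x* = 5 + 0.8·(M − 5p_x − 20p_y)/p_x.
Discretionary income = 368 − 5·23.8 − 20·5 = 149; x* = 5 + 0.8·149/23.8 = 10.0084; y* = 20 + 0.2·149/5 = 25.96.

x* = 10.0084, y* = 25.96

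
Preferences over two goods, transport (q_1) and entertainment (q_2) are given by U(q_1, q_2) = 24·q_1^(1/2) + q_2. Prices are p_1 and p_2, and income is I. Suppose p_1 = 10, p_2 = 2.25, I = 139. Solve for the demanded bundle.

Thus q_1* = (12·p_2/p_1)² — independent of I — with the rest of income spent on q_2.
Plugging in: q_1* = (12·2.25/10)² = 7.29, q_2* = 29.3778.

q_1* = 7.29, q_2* = 29.3778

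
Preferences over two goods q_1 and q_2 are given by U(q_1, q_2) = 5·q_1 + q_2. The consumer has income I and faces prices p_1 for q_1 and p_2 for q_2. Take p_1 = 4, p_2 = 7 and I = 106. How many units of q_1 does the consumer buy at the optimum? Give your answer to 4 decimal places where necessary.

q_1 gives more utility per dollar, so spend all income on q_1: q_1* = I/p_1, q_2* = 0.
Numerically: q_1* = 26.5, q_2* = 0.

q_1* = 26.5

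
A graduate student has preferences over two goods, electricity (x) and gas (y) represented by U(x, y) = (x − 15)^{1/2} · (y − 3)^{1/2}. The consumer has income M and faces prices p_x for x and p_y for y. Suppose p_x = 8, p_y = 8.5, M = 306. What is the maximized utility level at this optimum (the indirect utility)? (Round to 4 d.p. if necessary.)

V = 9.7317

This is Cobb-Douglas in (x−15, y−3): tangency gives 0.5·p_y·(y−3) = 0.5·p_x·(x−15).
Substituting into the budget: x* = 15 + 0.5·(M − 15·p_x − 3·p_y)/p_x, and y* = 3 + 0.5·(…)/p_y.
Discretionary income = 306 − 15·8 − 3·8.5 = 160.5; x* = 15 + 0.5·160.5/8 = 25.0312; y* = 3 + 0.5·160.5/8.5 = 12.4412.
Utility at the optimum: U(25.0312, 12.4412) = 9.7317.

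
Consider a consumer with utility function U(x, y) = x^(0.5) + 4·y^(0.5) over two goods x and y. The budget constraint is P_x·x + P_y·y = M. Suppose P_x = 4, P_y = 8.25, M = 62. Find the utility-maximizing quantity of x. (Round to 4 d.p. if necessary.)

MRS = MU_x/MU_y = (1/4)·(y/x)^(0.5). Set equal to P_x/P_y.
Hence y/x = (4·P_x/P_y)^(1/(0.5)), i.e. raised to the 2 power.
Substitute y = (y/x)·x into the budget: x* = M/(P_x + P_y·(y/x)).
Numerically y/x = 3.761249, so x* = 62/(4 + 8.25·3.761249) = 1.7699.

x* = 1.7699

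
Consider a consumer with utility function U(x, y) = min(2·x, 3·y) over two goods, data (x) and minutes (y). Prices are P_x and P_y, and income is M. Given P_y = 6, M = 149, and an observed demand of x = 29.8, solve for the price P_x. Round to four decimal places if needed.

P_x = 1

With perfect complements, no substitution: consume in ratio x:y = 3:2.
Budget: P_x·x + P_y·(2/3)·x = M, so (3·P_x + 2·P_y)·x = 3·M.
Demand: x*(P_x,P_y,M) = 3·M/(3·P_x + 2·P_y), y* = 2·M/(3·P_x + 2·P_y).
Set x* = 29.8 in the demand function and solve for P_x: P_x = 1.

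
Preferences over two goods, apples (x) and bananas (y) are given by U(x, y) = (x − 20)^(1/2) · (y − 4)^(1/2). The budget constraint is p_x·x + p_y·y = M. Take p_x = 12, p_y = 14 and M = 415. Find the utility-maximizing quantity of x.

This is Cobb-Douglas in (x−20, y−4): tangency gives 0.5·p_y·(y−4) = 0.5·p_x·(x−20).
After buying the subsistence bundle (20, 4), a share 0.5 of the remaining income goes to x: x* = 20 + 0.5·(M − 20p_x − 4p_y)/p_x.
Discretionary income = 415 − 20·12 − 4·14 = 119; x* = 20 + 0.5·119/12 = 24.9583.

x* = 24.9583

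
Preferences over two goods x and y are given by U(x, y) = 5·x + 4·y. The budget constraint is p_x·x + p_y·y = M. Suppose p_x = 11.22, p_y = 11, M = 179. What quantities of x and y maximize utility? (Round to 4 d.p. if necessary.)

x* = 15.9537, y* = 0

Perfect substitutes: compare marginal utility per dollar. 5/p_x vs 4/p_y → 0.4456 vs 0.3636.
x gives more utility per dollar, so spend all income on x: x* = M/p_x, y* = 0.
Numerically: x* = 15.9537, y* = 0.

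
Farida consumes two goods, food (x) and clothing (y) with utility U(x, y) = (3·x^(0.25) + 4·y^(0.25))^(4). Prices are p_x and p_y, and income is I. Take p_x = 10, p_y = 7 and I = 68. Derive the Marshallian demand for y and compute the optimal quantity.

MRS = MU_x/MU_y = (3/4)·(y/x)^(0.75). Set equal to p_x/p_y.
Solve for the ratio: y/x = [(4/3)·p_x/p_y]^(4/3).
Substitute y = (y/x)·x into the budget: x* = I/(p_x + p_y·(y/x)).
Numerically y/x = 2.361136, so x* = 68/(10 + 7·2.361136) = 2.5633 and y* = 2.361136·2.5633 = 6.0524.

y* = 6.0524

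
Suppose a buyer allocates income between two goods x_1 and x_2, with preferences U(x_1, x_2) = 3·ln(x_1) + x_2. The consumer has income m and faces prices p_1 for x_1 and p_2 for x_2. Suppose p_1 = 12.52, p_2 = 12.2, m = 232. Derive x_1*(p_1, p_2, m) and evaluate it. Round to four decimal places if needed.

Set MRS = p_1/p_2: (3/x_1)/1 = p_1/p_2.
So x_1*(p_1,p_2) = 3·p_2/p_1, independent of income; and x_2* = (m − 3·p_2)/p_2.
At the given prices: x_1* = 3·12.2/12.52 = 2.9233.

x_1* = 2.9233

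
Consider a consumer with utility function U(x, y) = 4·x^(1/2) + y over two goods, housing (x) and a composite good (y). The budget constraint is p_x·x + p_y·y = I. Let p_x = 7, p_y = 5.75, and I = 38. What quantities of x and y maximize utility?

x* = 2.699, y* = 3.323

Utility is quasi-linear in y; the FOC for x is 2/√x = p_x/p_y.
Thus x* = (2·p_y/p_x)² — independent of I — with the rest of income spent on y.
Plugging in: x* = (2·5.75/7)² = 2.699, y* = 3.323.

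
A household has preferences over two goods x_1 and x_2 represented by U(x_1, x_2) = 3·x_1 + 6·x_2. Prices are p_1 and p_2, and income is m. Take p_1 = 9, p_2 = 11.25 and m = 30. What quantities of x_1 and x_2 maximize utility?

Perfect substitutes: compare marginal utility per dollar. 3/p_1 vs 6/p_2 → 0.3333 vs 0.5333.
x_2 gives more utility per dollar, so spend all income on x_2: x_2* = m/p_2, x_1* = 0.
Numerically: x_1* = 0, x_2* = 2.6667.

x_1* = 0, x_2* = 2.6667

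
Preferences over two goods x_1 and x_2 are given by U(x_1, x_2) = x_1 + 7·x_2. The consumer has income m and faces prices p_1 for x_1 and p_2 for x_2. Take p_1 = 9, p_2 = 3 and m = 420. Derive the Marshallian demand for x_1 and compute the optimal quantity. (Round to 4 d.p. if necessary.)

x_1* = 0

x_2 gives more utility per dollar, so spend all income on x_2: x_2* = m/p_2, x_1* = 0.
Numerically: x_1* = 0, x_2* = 140.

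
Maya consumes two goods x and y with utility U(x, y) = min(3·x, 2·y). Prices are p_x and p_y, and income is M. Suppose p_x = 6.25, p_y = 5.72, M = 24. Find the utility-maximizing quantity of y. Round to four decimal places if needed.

Leontief preferences: the optimum is at the kink where x/2 = y/3, i.e. y = (3/2)·x.
Budget: p_x·x + p_y·(3/2)·x = M, so (2·p_x + 3·p_y)·x = 2·M.
Demand: x*(p_x,p_y,M) = 2·M/(2·p_x + 3·p_y), y* = 3·M/(2·p_x + 3·p_y).
Here 2·6.25 + 3·5.72 = 29.66, giving y* = 2.4275.

y* = 2.4275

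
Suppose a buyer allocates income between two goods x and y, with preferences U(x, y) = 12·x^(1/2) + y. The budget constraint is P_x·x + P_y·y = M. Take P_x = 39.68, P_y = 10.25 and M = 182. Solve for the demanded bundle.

Set MRS = P_x/P_y: 6·x^(−1/2) = P_x/P_y.
Thus x* = (6·P_y/P_x)² — independent of M — with the rest of income spent on y.
Plugging in: x* = (6·10.25/39.68)² = 2.4022, y* = 8.4567.

x* = 2.4022, y* = 8.4567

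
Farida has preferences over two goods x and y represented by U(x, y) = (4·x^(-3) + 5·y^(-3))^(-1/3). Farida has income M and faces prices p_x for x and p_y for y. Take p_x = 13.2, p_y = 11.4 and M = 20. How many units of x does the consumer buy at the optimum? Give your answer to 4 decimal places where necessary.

From the CES first-order condition, (4/5)·(y/x)^(4) = p_x/p_y.
Hence y/x = ((5/4)·p_x/p_y)^(1/(4)), i.e. raised to the 0.25 power.
With the ratio pinned down, the budget gives x* = M/(p_x + p_y·(y/x)) and y* = (y/x)·x*.
Numerically y/x = 1.096844, so x* = 20/(13.2 + 11.4·1.096844) = 0.7781.

x* = 0.7781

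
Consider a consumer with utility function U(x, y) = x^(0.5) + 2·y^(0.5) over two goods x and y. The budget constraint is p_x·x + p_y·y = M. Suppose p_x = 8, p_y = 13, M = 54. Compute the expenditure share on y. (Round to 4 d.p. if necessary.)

From the CES first-order condition, (1/2)·(y/x)^(0.5) = p_x/p_y.
Hence y/x = (2·p_x/p_y)^(1/(0.5)), i.e. raised to the 2 power.
With the ratio pinned down, the budget gives x* = M/(p_x + p_y·(y/x)) and y* = (y/x)·x*.
Numerically y/x = 1.514793, so x* = 54/(8 + 13·1.514793) = 1.95 and y* = 1.514793·1.95 = 2.9538.
Expenditure on y: 13·2.9538 = 38.4; share = 0.7111.

share on y = 0.7111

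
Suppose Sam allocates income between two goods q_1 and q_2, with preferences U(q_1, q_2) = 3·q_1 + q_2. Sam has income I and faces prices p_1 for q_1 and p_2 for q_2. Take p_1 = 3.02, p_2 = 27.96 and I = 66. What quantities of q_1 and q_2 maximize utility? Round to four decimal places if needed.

Perfect substitutes: compare marginal utility per dollar. 3/p_1 vs 1/p_2 → 0.9934 vs 0.0358.
q_1 gives more utility per dollar, so spend all income on q_1: q_1* = I/p_1, q_2* = 0.
Numerically: q_1* = 21.8543, q_2* = 0.

q_1* = 21.8543, q_2* = 0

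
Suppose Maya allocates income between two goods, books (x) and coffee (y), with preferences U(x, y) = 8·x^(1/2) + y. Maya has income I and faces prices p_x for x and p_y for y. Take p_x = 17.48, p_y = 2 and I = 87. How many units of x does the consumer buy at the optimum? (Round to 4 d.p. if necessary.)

Plugging in: x* = (4·2/17.48)² = 0.2095.

x* = 0.2095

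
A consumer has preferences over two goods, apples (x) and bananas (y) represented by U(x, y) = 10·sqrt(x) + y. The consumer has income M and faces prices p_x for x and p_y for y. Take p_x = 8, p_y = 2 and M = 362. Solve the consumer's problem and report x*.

Utility is quasi-linear in y; the FOC for x is 5/√x = p_x/p_y.
Thus x* = (5·p_y/p_x)² — independent of M — with the rest of income spent on y.
Plugging in: x* = (5·2/8)² = 1.5625.

x* = 1.5625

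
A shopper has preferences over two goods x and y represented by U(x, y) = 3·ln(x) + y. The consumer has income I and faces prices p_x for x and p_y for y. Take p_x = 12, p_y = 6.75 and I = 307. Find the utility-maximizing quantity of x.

Set MRS = p_x/p_y: (3/x)/1 = p_x/p_y.
So x*(p_x,p_y) = 3·p_y/p_x, independent of income; and y* = (I − 3·p_y)/p_y.
At the given prices: x* = 3·6.75/12 = 1.6875.

x* = 1.6875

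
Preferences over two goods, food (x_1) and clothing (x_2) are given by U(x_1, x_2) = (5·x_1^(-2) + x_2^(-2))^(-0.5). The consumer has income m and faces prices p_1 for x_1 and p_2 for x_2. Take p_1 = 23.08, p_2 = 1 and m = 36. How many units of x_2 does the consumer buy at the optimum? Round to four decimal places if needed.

x_2* = 2.4223

MRS = MU_x_1/MU_x_2 = 5·(x_2/x_1)^(3). Set equal to p_1/p_2.
Hence x_2/x_1 = ((1/5)·p_1/p_2)^(1/(3)), i.e. raised to the 1/3 power.
Substitute x_2 = (x_2/x_1)·x_1 into the budget: x_1* = m/(p_1 + p_2·(x_2/x_1)).
Numerically x_2/x_1 = 1.66503, so x_1* = 36/(23.08 + 1·1.66503) = 1.4548 and x_2* = 1.66503·1.4548 = 2.4223.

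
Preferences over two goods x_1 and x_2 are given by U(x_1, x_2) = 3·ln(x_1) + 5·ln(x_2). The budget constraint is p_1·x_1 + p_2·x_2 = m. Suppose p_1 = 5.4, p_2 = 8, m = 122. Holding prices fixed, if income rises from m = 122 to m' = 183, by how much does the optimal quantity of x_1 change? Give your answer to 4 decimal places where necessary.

The MRS is (3/5)·x_2/x_1. Set MRS = p_1/p_2.
So 3·p_2·x_2 = 5·p_1·x_1; combined with the budget, a share 0.375 of income goes to x_1.
Demand: x_1*(p_1,p_2,m) = 0.375·m/p_1 and x_2* = 0.625·m/p_2.
At p_1=5.4, p_2=8, m=122: x_1* = 0.375·122/5.4 = 8.4722.
At m' = 183: x_1* = 12.7083. Change: 12.7083 − 8.4722 = 4.2361.

Δx_1* = 4.2361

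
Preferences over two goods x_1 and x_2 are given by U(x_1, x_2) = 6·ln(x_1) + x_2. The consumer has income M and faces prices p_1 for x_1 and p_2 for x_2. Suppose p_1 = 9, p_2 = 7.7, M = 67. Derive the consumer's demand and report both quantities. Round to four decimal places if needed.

x_1* = 5.1333, x_2* = 2.7013

So x_1*(p_1,p_2) = 6·p_2/p_1, independent of income; and x_2* = (M − 6·p_2)/p_2.
At the given prices: x_1* = 6·7.7/9 = 5.1333, and x_2* = 2.7013.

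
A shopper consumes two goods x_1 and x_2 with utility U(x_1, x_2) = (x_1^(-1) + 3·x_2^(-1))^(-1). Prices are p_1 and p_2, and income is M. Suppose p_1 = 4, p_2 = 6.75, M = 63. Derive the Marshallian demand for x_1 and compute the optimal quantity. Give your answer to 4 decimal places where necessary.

x_1* = 4.8462

From the CES first-order condition, (1/3)·(x_2/x_1)^(2) = p_1/p_2.
Hence x_2/x_1 = (3·p_1/p_2)^(1/(2)), i.e. raised to the 0.5 power.
With the ratio pinned down, the budget gives x_1* = M/(p_1 + p_2·(x_2/x_1)) and x_2* = (x_2/x_1)·x_1*.
Numerically x_2/x_1 = 1.333333, so x_1* = 63/(4 + 6.75·1.333333) = 4.8462.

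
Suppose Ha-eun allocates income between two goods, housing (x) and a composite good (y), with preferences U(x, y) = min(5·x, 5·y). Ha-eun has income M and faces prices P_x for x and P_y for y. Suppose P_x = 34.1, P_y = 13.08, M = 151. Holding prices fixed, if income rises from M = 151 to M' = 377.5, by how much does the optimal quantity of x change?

Leontief preferences: the optimum is at the kink where x/5 = y/5, i.e. y = x.
Budget: P_x·x + P_y·x = M, so (5·P_x + 5·P_y)·x = 5·M.
Demand: x*(P_x,P_y,M) = 5·M/(5·P_x + 5·P_y), y* = 5·M/(5·P_x + 5·P_y).
Here 5·34.1 + 5·13.08 = 235.9, giving x* = 3.2005.
At M' = 377.5: x* = 8.0013. Change: 8.0013 − 3.2005 = 4.8008.

Δx* = 4.8008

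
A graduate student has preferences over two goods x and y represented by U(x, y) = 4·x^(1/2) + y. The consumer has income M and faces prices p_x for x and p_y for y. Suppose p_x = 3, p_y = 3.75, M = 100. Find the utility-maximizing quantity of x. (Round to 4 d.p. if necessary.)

x* = 6.25

MU_x = 2/√x, MU_y = 1. Tangency: 2/√x = p_x/p_y.
Solve: √x = 2·p_y/p_x, so x*(p_x,p_y) = (2·p_y/p_x)², and y* = (M − p_x·x*)/p_y.
Plugging in: x* = (2·3.75/3)² = 6.25.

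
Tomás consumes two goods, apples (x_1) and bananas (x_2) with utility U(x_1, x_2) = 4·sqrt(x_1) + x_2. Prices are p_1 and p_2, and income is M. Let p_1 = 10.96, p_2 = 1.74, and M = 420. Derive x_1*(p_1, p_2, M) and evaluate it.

Thus x_1* = (2·p_2/p_1)² — independent of M — with the rest of income spent on x_2.
Plugging in: x_1* = (2·1.74/10.96)² = 0.1008.

x_1* = 0.1008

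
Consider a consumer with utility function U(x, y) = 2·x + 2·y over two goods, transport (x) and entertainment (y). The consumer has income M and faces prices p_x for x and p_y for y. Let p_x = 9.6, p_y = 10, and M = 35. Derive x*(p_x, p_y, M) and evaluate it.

Perfect substitutes: compare marginal utility per dollar. 2/p_x vs 2/p_y → 0.2083 vs 0.2.
x gives more utility per dollar, so spend all income on x: x* = M/p_x, y* = 0.
Numerically: x* = 3.6458, y* = 0.

x* = 3.6458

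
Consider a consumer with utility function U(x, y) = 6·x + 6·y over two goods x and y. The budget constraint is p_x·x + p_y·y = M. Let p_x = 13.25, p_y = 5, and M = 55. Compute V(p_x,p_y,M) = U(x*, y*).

V = 66

Linear utility — the consumer picks whichever good has higher MU/price: 6/13.25 = 0.4528 vs 6/5 = 1.2.
y gives more utility per dollar, so spend all income on y: y* = M/p_y, x* = 0.
Numerically: x* = 0, y* = 11.
Utility at the optimum: U(0, 11) = 66.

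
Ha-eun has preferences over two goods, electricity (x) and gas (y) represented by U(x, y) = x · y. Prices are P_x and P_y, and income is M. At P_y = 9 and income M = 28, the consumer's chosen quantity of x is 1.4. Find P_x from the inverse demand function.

Tangency: MRS = y/x = P_x/P_y.
So P_y·y = P_x·x; combined with the budget, a share 0.5 of income goes to x.
Demand: x*(P_x,P_y,M) = 0.5·M/P_x and y* = 0.5·M/P_y.
Set x* = 1.4 in the demand function and solve for P_x: P_x = 10.

P_x = 10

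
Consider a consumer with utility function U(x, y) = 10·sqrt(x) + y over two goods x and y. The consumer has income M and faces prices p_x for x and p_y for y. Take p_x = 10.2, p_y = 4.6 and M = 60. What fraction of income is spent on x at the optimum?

Set MRS = p_x/p_y: 5·x^(−1/2) = p_x/p_y.
Solve: √x = 5·p_y/p_x, so x*(p_x,p_y) = (5·p_y/p_x)², and y* = (M − p_x·x*)/p_y.
Plugging in: x* = (5·4.6/10.2)² = 5.0846, y* = 1.769.
Expenditure on x: 10.2·5.0846 = 51.8627; share = 0.8644.

share on x = 0.8644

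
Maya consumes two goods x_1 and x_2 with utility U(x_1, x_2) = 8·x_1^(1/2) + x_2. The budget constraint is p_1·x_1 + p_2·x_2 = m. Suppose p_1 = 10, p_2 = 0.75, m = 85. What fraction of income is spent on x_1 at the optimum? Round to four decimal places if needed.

share on x_1 = 0.0106

Thus x_1* = (4·p_2/p_1)² — independent of m — with the rest of income spent on x_2.
Plugging in: x_1* = (4·0.75/10)² = 0.09, x_2* = 112.1333.
Expenditure on x_1: 10·0.09 = 0.9; share = 0.0106.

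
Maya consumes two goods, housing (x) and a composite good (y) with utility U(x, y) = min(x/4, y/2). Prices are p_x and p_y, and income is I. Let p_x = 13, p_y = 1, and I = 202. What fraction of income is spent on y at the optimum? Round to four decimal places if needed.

share on y = 0.037

Leontief preferences: the optimum is at the kink where x/4 = y/2, i.e. y = (1/2)·x.
Budget: p_x·x + p_y·(1/2)·x = I, so (4·p_x + 2·p_y)·x = 4·I.
Demand: x*(p_x,p_y,I) = 4·I/(4·p_x + 2·p_y), y* = 2·I/(4·p_x + 2·p_y).
Here 4·13 + 2·1 = 54, giving x* = 14.963 and y* = 7.4815.
Expenditure on y: 1·7.4815 = 7.4815; share = 0.037.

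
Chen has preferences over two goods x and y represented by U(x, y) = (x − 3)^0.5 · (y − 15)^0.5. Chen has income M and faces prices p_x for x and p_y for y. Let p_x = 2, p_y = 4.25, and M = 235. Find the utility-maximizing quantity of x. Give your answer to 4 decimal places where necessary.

x* = 44.3125

This is Cobb-Douglas in (x−3, y−15): tangency gives 0.5·p_y·(y−15) = 0.5·p_x·(x−3).
After buying the subsistence bundle (3, 15), a share 0.5 of the remaining income goes to x: x* = 3 + 0.5·(M − 3p_x − 15p_y)/p_x.
Discretionary income = 235 − 3·2 − 15·4.25 = 165.25; x* = 3 + 0.5·165.25/2 = 44.3125.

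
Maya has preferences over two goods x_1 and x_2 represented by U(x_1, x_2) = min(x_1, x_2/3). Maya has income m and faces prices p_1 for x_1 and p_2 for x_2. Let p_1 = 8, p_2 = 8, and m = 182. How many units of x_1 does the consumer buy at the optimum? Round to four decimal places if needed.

Demand: x_1*(p_1,p_2,m) = m/(p_1 + 3·p_2), x_2* = 3·m/(p_1 + 3·p_2).
Here 8 + 3·8 = 32, giving x_1* = 5.6875.

x_1* = 5.6875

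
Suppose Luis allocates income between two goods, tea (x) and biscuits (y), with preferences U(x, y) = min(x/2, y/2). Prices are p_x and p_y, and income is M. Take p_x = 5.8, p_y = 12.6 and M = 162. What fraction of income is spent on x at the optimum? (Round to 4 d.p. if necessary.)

With perfect complements, no substitution: consume in ratio x:y = 2:2.
Budget: p_x·x + p_y·x = M, so (2·p_x + 2·p_y)·x = 2·M.
Demand: x*(p_x,p_y,M) = 2·M/(2·p_x + 2·p_y), y* = 2·M/(2·p_x + 2·p_y).
Here 2·5.8 + 2·12.6 = 36.8, giving x* = 8.8043 and y* = 8.8043.
Expenditure on x: 5.8·8.8043 = 51.0652; share = 0.3152.

share on x = 0.3152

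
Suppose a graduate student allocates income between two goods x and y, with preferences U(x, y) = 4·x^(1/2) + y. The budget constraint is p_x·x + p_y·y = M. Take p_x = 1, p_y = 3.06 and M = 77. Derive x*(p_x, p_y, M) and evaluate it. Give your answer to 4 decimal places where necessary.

Set MRS = p_x/p_y: 2·x^(−1/2) = p_x/p_y.
Thus x* = (2·p_y/p_x)² — independent of M — with the rest of income spent on y.
Plugging in: x* = (2·3.06/1)² = 37.4544.

x* = 37.4544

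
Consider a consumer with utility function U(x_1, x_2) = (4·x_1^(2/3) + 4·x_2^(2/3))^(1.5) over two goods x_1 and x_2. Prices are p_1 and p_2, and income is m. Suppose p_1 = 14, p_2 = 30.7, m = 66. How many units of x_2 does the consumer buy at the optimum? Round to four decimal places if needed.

x_2* = 0.3701

From the CES first-order condition, (x_2/x_1)^(1/3) = p_1/p_2.
Hence x_2/x_1 = (p_1/p_2)^(1/(1/3)), i.e. raised to the 3 power.
Substitute x_2 = (x_2/x_1)·x_1 into the budget: x_1* = m/(p_1 + p_2·(x_2/x_1)).
Numerically x_2/x_1 = 0.094835, so x_1* = 66/(14 + 30.7·0.094835) = 3.9027 and x_2* = 0.094835·3.9027 = 0.3701.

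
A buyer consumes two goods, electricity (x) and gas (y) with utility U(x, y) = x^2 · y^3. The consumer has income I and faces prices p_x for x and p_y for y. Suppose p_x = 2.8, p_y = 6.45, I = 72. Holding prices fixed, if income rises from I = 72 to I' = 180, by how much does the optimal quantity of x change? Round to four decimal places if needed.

Δx* = 15.4286

Tangency: MRS = (2/3)·y/x = p_x/p_y.
So 2·p_y·y = 3·p_x·x; combined with the budget, a share 0.4 of income goes to x.
Demand: x*(p_x,p_y,I) = 0.4·I/p_x and y* = 0.6·I/p_y.
At p_x=2.8, p_y=6.45, I=72: x* = 0.4·72/2.8 = 10.2857.
At I' = 180: x* = 25.7143. Change: 25.7143 − 10.2857 = 15.4286.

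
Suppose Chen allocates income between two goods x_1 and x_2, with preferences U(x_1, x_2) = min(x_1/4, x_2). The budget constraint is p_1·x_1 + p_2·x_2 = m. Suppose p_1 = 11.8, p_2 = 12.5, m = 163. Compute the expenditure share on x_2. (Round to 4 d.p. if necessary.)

With perfect complements, no substitution: consume in ratio x_1:x_2 = 4:1.
Budget: p_1·x_1 + p_2·(1/4)·x_1 = m, so (4·p_1 + p_2)·x_1 = 4·m.
Demand: x_1*(p_1,p_2,m) = 4·m/(4·p_1 + p_2), x_2* = m/(4·p_1 + p_2).
Here 4·11.8 + 12.5 = 59.7, giving x_1* = 10.9213 and x_2* = 2.7303.
Expenditure on x_2: 12.5·2.7303 = 34.129; share = 0.2094.

share on x_2 = 0.2094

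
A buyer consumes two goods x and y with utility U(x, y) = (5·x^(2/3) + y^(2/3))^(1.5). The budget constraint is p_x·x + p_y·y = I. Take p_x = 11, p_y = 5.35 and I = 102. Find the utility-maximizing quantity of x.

x* = 8.9694

MRS = MU_x/MU_y = 5·(y/x)^(1/3). Set equal to p_x/p_y.
Solve for the ratio: y/x = [(1/5)·p_x/p_y]^(3).
With the ratio pinned down, the budget gives x* = I/(p_x + p_y·(y/x)) and y* = (y/x)·x*.
Numerically y/x = 0.069536, so x* = 102/(11 + 5.35·0.069536) = 8.9694.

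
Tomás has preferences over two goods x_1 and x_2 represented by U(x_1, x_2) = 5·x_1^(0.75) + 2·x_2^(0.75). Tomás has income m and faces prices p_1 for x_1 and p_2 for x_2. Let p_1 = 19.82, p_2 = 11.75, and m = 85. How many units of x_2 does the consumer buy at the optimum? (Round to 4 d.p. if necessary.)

x_2* = 0.7916

From the CES first-order condition, (5/2)·(x_2/x_1)^(0.25) = p_1/p_2.
Solve for the ratio: x_2/x_1 = [(2/5)·p_1/p_2]^(4).
Substitute x_2 = (x_2/x_1)·x_1 into the budget: x_1* = m/(p_1 + p_2·(x_2/x_1)).
Numerically x_2/x_1 = 0.207254, so x_1* = 85/(19.82 + 11.75·0.207254) = 3.8193 and x_2* = 0.207254·3.8193 = 0.7916.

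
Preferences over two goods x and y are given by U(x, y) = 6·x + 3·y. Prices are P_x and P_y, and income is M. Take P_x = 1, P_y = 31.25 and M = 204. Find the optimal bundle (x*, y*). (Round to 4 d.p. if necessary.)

x gives more utility per dollar, so spend all income on x: x* = M/P_x, y* = 0.
Numerically: x* = 204, y* = 0.

x* = 204, y* = 0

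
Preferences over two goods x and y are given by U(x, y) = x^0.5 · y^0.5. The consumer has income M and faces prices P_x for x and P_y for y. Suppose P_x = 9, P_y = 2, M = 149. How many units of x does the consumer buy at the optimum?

x* = 8.2778

MU_x/MU_y = (0.5·y)/(0.5·x); tangency sets this equal to P_x/P_y.
Rearranging, P_y·y = P_x·x. Substituting into the budget gives P_x·x·(1 + 1) = M.
Demand: x*(P_x,P_y,M) = 0.5·M/P_x and y* = 0.5·M/P_y.
At P_x=9, P_y=2, M=149: x* = 0.5·149/9 = 8.2778.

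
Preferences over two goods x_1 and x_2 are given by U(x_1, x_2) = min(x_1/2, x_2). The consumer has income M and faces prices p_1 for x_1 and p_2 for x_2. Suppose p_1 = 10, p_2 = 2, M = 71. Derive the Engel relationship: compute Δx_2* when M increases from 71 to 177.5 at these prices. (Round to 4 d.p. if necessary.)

Δx_2* = 4.8409

With perfect complements, no substitution: consume in ratio x_1:x_2 = 2:1.
Budget: p_1·x_1 + p_2·(1/2)·x_1 = M, so (2·p_1 + p_2)·x_1 = 2·M.
Demand: x_1*(p_1,p_2,M) = 2·M/(2·p_1 + p_2), x_2* = M/(2·p_1 + p_2).
Here 2·10 + 2 = 22, giving x_2* = 3.2273.
At M' = 177.5: x_2* = 8.0682. Change: 8.0682 − 3.2273 = 4.8409.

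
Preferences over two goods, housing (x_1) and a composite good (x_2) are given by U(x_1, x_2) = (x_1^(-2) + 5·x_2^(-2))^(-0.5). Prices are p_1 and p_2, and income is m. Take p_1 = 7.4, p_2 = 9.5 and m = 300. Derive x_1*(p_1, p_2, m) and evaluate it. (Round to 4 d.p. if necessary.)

x_1* = 13.4247

From the CES first-order condition, (1/5)·(x_2/x_1)^(3) = p_1/p_2.
Hence x_2/x_1 = (5·p_1/p_2)^(1/(3)), i.e. raised to the 1/3 power.
Substitute x_2 = (x_2/x_1)·x_1 into the budget: x_1* = m/(p_1 + p_2·(x_2/x_1)).
Numerically x_2/x_1 = 1.573353, so x_1* = 300/(7.4 + 9.5·1.573353) = 13.4247.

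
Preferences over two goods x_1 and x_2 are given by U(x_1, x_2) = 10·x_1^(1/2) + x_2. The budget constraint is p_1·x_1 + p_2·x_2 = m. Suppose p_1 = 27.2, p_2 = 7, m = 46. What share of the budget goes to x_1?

Utility is quasi-linear in x_2; the FOC for x_1 is 5/√x_1 = p_1/p_2.
Solve: √x_1 = 5·p_2/p_1, so x_1*(p_1,p_2) = (5·p_2/p_1)², and x_2* = (m − p_1·x_1*)/p_2.
Plugging in: x_1* = (5·7/27.2)² = 1.6558, x_2* = 0.1376.
Expenditure on x_1: 27.2·1.6558 = 45.0368; share = 0.9791.

share on x_1 = 0.9791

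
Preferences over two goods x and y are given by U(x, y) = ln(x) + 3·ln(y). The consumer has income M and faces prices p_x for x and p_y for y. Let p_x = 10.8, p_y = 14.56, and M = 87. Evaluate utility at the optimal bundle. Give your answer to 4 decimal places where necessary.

V = 5.1999

At p_x=10.8, p_y=14.56, M=87: x* = 0.25·87/10.8 = 2.0139, y* = 4.4815.
Utility at the optimum: U(2.0139, 4.4815) = 5.1999.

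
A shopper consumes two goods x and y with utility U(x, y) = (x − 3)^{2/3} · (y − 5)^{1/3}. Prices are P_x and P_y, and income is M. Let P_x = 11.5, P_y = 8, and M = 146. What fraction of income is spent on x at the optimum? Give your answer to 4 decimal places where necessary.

share on x = 0.5628

This is Cobb-Douglas in (x−3, y−5): tangency gives 2/3·P_y·(y−5) = 1/3·P_x·(x−3).
Substituting into the budget: x* = 3 + 2/3·(M − 3·P_x − 5·P_y)/P_x, and y* = 5 + 1/3·(…)/P_y.
Discretionary income = 146 − 3·11.5 − 5·8 = 71.5; x* = 3 + 2/3·71.5/11.5 = 7.1449; y* = 5 + 1/3·71.5/8 = 7.9792.
Expenditure on x: 11.5·7.1449 = 82.1667; share = 0.5628.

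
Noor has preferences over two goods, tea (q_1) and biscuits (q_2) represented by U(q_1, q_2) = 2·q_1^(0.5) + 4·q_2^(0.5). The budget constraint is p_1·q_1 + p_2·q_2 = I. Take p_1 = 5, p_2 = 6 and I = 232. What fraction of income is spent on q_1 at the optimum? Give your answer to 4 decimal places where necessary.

MRS = MU_q_1/MU_q_2 = (1/2)·(q_2/q_1)^(0.5). Set equal to p_1/p_2.
Solve for the ratio: q_2/q_1 = [2·p_1/p_2]^(2).
Substitute q_2 = (q_2/q_1)·q_1 into the budget: q_1* = I/(p_1 + p_2·(q_2/q_1)).
Numerically q_2/q_1 = 2.777778, so q_1* = 232/(5 + 6·2.777778) = 10.7077 and q_2* = 2.777778·10.7077 = 29.7436.
Expenditure on q_1: 5·10.7077 = 53.5385; share = 0.2308.

share on q_1 = 0.2308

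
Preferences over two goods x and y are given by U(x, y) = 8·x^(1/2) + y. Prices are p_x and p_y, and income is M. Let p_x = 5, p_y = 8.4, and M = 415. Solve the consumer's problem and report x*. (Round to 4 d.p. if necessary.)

x* = 45.1584

MU_x = 4/√x, MU_y = 1. Tangency: 4/√x = p_x/p_y.
Thus x* = (4·p_y/p_x)² — independent of M — with the rest of income spent on y.
Plugging in: x* = (4·8.4/5)² = 45.1584.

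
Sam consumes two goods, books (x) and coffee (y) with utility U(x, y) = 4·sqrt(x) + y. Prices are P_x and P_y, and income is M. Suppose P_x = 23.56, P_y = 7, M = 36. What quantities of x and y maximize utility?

Utility is quasi-linear in y; the FOC for x is 2/√x = P_x/P_y.
Solve: √x = 2·P_y/P_x, so x*(P_x,P_y) = (2·P_y/P_x)², and y* = (M − P_x·x*)/P_y.
Plugging in: x* = (2·7/23.56)² = 0.3531, y* = 3.9544.

x* = 0.3531, y* = 3.9544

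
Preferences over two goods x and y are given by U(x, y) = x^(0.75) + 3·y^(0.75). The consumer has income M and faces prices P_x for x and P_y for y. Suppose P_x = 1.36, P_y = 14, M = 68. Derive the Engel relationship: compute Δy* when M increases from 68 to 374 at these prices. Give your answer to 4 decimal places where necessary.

Δy* = 1.5108

With the ratio pinned down, the budget gives x* = M/(P_x + P_y·(y/x)) and y* = (y/x)·x*.
Numerically y/x = 0.007213, so x* = 68/(1.36 + 14·0.007213) = 46.5439 and y* = 0.007213·46.5439 = 0.3357.
At M' = 374: y* = 1.8465. Change: 1.8465 − 0.3357 = 1.5108.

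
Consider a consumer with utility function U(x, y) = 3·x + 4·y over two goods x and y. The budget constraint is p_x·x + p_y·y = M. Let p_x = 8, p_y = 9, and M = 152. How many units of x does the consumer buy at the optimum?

x* = 0

Perfect substitutes: compare marginal utility per dollar. 3/p_x vs 4/p_y → 0.375 vs 0.4444.
y gives more utility per dollar, so spend all income on y: y* = M/p_y, x* = 0.
Numerically: x* = 0, y* = 16.8889.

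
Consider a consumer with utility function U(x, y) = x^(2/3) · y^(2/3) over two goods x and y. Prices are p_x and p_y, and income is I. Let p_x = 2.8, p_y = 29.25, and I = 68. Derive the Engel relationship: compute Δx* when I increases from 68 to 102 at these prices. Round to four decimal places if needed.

Δx* = 6.0714

The MRS is y/x. Set MRS = p_x/p_y.
Rearranging, p_y·y = p_x·x. Substituting into the budget gives p_x·x·(1 + 1) = I.
Demand: x*(p_x,p_y,I) = 0.5·I/p_x and y* = 0.5·I/p_y.
At p_x=2.8, p_y=29.25, I=68: x* = 0.5·68/2.8 = 12.1429.
At I' = 102: x* = 18.2143. Change: 18.2143 − 12.1429 = 6.0714.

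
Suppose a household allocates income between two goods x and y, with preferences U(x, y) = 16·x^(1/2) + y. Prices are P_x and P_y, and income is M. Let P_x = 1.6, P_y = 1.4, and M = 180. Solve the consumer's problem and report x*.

x* = 49

Set MRS = P_x/P_y: 8·x^(−1/2) = P_x/P_y.
Solve: √x = 8·P_y/P_x, so x*(P_x,P_y) = (8·P_y/P_x)², and y* = (M − P_x·x*)/P_y.
Plugging in: x* = (8·1.4/1.6)² = 49.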